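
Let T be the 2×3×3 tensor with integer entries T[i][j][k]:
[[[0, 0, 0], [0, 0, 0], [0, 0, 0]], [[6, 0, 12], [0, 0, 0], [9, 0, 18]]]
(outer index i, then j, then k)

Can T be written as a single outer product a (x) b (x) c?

Yes

If T = a (x) b (x) c then every fibre of T is a multiple of the corresponding factor, so read the factors off the fibres through the nonzero entry T[1,0,0] = 6.
The mode-1 fibre T[:,0,0] = [0, 6] gives a = [0, 1] (primitive direction); the mode-2 fibre T[1,:,0] = [6, 0, 9] gives b = [2, 0, 3]; then c[k] = T[1,0,k] / (a[1]·b[0]) = [6, 0, 12] / 2 = [3, 0, 6].
Expanding [0, 1] (x) [2, 0, 3] (x) [3, 0, 6] reproduces all 18 entries of T, so T = [0, 1] (x) [2, 0, 3] (x) [3, 0, 6] and rank(T) ≤ 1.
Equivalently every frontal slice T[:,:,k] is c[k] times the rank-1 matrix [0, 1] (x) [2, 0, 3]. So T has rank 1 (it is nonzero).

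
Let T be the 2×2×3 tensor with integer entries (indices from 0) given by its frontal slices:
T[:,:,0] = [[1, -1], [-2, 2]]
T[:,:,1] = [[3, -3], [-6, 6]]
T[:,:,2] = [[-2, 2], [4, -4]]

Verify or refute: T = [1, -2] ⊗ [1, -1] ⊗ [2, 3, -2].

Reconstruct entry (0,0,0) from the claimed factors: Σₗ aₗ[0]bₗ[0]cₗ[0] = (1)·(1)·(2) = 2, but T[0,0,0] = 1. The claim is false.

No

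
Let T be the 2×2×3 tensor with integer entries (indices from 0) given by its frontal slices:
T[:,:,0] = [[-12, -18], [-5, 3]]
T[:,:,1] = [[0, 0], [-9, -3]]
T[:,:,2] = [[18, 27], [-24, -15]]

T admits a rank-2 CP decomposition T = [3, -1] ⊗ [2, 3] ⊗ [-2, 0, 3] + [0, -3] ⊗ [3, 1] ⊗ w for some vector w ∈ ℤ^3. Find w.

w = [1, 1, 2]

Subtract the known terms from T to get the rank-1 residual R = [0, -3] ⊗ [3, 1] ⊗ w, so R[i,j,k] = a[i]·b[j]·w[k]. Pick indices with nonzero a[1]·b[0] = (-3)·(3) = -9. Only the fibre through (1,0,·) is needed: R[1,0,:] = T[1,0,:] − Σₗ aₗ[1]bₗ[0]cₗ = [-5, -9, -24] − (-1)·(2)·[-2, 0, 3] = [-9, -9, -18]. Then w[k] = R[1,0,k] / -9 for each k, giving w = [-9, -9, -18] / -9 = [1, 1, 2].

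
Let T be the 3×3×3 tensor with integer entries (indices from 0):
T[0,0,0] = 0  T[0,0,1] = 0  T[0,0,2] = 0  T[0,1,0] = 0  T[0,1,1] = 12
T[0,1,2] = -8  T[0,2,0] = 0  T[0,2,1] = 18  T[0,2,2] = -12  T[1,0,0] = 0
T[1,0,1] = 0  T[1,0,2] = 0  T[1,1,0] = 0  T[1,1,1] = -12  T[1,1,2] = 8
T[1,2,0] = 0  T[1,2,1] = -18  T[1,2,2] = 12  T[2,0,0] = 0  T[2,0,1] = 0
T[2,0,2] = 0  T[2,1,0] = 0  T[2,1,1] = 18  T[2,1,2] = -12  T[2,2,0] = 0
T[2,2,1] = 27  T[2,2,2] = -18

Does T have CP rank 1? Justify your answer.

If T = a ∘ b ∘ c then every fibre of T is a multiple of the corresponding factor, so read the factors off the fibres through the nonzero entry T[0,1,1] = 12.
The mode-1 fibre T[:,1,1] = [12, -12, 18] gives a = [2, -2, 3] (primitive direction); the mode-2 fibre T[0,:,1] = [0, 12, 18] gives b = [0, 2, 3]; then c[k] = T[0,1,k] / (a[0]·b[1]) = [0, 12, -8] / 4 = [0, 3, -2].
Expanding [2, -2, 3] ∘ [0, 2, 3] ∘ [0, 3, -2] reproduces all 27 entries of T, so T = [2, -2, 3] ∘ [0, 2, 3] ∘ [0, 3, -2] and rank(T) ≤ 1.
Equivalently every frontal slice T[:,:,k] is c[k] times the rank-1 matrix [2, -2, 3] ∘ [0, 2, 3]. So T has rank 1 (it is nonzero).

Yes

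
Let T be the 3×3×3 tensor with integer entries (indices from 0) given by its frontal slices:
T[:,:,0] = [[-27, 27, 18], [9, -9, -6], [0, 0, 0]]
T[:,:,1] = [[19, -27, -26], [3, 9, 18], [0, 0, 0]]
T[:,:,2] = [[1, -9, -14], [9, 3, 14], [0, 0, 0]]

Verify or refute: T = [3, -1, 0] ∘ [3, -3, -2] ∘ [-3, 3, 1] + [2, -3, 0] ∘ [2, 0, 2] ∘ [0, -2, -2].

Yes

Reconstruct entrywise from the claimed factors. For example, T[0,2,2] = -14 and Σₗ aₗ[0]bₗ[2]cₗ[2] = (3)·(-2)·(1) + (2)·(2)·(-2) = -14; checking all 27 entries, every one matches. The claim holds.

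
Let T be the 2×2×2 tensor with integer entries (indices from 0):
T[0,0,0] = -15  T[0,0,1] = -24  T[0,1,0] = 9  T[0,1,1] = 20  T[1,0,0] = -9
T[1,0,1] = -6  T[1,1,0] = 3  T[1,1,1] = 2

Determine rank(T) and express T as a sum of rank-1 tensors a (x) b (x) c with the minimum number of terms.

Lower bound: in the mode-2 unfolding of T (rows indexed by j, columns by (i,k)) the 2×2 minor on rows j ∈ {0, 1}, columns (i,k) ∈ {(0,0), (0,1)} is det [[-15, -24], [9, 20]] = -84 ≠ 0, so that unfolding has rank ≥ 2 and hence rank(T) ≥ 2 (CP rank is at least every unfolding rank, though it can be larger).
Upper bound: with S_k = T[:,:,k], the two rank-1 terms a₁b₁ᵀ, a₂b₂ᵀ are the rank-1 members of the pencil x·S₀ + y·S₁.
det(x·S₀ + y·S₁) is 36·x² + 132·xy + 72·y² = 12·(x + 3·y)(3·x + 2·y), vanishing at (x:y) = (3:-1) and (2:-3).
M₁ = 3·S₀ − S₁ = [[-21, 7], [-21, 7]] = (-7)·(1, 1)(3, -1)ᵀ and M₂ = 2·S₀ − 3·S₁ = [[42, -42], [0, 0]] = 42·(1, 0)(1, -1)ᵀ, so take a₁ = (1, 1), b₁ = (3, -1), a₂ = (1, 0), b₂ = (1, -1).
Each slice is an integer combination of E₁ = a₁b₁ᵀ and E₂ = a₂b₂ᵀ: S₀ = −3·E₁ − 6·E₂, S₁ = −2·E₁ − 18·E₂; reading off coefficients, c₁ = (-3, -2) and c₂ = (-6, -18).
Hence T = (1, 1) (x) (3, -1) (x) (-3, -2) + (1, 0) (x) (1, -1) (x) (-6, -18), so rank(T) ≤ 2.
These bounds meet, so rank(T) = 2.

rank(T) = 2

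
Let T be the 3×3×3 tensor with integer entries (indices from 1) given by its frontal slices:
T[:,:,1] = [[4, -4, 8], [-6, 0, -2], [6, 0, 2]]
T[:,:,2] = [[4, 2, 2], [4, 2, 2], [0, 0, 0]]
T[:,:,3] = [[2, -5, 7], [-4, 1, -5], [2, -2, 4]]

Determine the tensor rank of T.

3

Lower bound: the mode-2 unfolding of T (rows indexed by j, columns by (i,k) = (1,1), (1,2), (1,3), (2,1), (2,2), (2,3), (3,1), (3,2), (3,3)) is [[4, 4, 2, -6, 4, -4, 6, 0, 2], [-4, 2, -5, 0, 2, 1, 0, 0, -2], [8, 2, 7, -2, 2, -5, 2, 0, 4]].
There the 3×3 minor on rows j ∈ {1, 2, 3}, columns (i,k) ∈ {(1,1), (1,2), (2,1)} is det [[4, 4, -6], [-4, 2, 0], [8, 2, -2]] = 96 ≠ 0, so this unfolding has rank ≥ 3; CP rank is at least every unfolding rank, so rank(T) ≥ 3. (Flattening ranks never certify an upper bound on CP rank; for that we must actually write T with 3 rank-1 terms.)
Upper bound: T is a sum of 3 rank-1 terms, T = [0, 1, -1] ⊗ [2, 1, -1] ⊗ [-2, 0, 0] + [1, 1, 0] ⊗ [2, 1, 1] ⊗ [0, 2, -1] + [2, -1, 1] ⊗ [1, -1, 2] ⊗ [2, 0, 2] (written with every a and b primitive with positive leading entry and the scale carried by c; CP decompositions are not unique, and this one is verified by expanding entrywise), so rank(T) ≤ 3.
These bounds meet, so rank(T) = 3.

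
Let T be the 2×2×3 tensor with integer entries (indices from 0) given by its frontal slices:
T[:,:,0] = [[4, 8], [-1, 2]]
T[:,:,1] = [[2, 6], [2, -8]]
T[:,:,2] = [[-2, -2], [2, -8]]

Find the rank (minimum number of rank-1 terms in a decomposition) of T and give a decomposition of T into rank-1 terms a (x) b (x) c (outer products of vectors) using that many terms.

Lower bound: the mode-3 unfolding of T (rows indexed by k, columns by (i,j) = (0,0), (0,1), (1,0), (1,1)) is [[4, 8, -1, 2], [2, 6, 2, -8], [-2, -2, 2, -8]].
There the 3×3 minor on rows k ∈ {0, 1, 2}, columns (i,j) ∈ {(0,0), (0,1), (1,0)} is det [[4, 8, -1], [2, 6, 2], [-2, -2, 2]] = -8 ≠ 0, so this unfolding has rank ≥ 3; CP rank is at least every unfolding rank, so rank(T) ≥ 3. (This is only a lower bound: in general the CP rank may exceed every unfolding rank, so we still need to exhibit 3 rank-1 terms summing to T.)
Upper bound: T is a sum of 3 rank-1 terms, T = [0, 1] (x) [1, -2] (x) [-1, 2, 2] + [1, -2] (x) [0, 1] (x) [0, 2, 2] + [1, 0] (x) [1, 2] (x) [4, 2, -2] (one valid choice — decompositions are not unique — normalised so each a, b is primitive with positive first nonzero entry; check it by expanding all entries), so rank(T) ≤ 3.
These bounds meet, so rank(T) = 3.

rank(T) = 3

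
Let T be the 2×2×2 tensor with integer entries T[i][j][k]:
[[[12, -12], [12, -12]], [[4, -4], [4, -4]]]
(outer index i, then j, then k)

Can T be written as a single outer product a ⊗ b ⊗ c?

Yes

The mode-1 fibre T[:,0,0] = [12, 4] gives a = [3, 1] (primitive direction); the mode-2 fibre T[0,:,0] = [12, 12] gives b = [1, 1]; then c[k] = T[0,0,k] / (a[0]·b[0]) = [12, -12] / 3 = [4, -4].
Expanding [3, 1] ⊗ [1, 1] ⊗ [4, -4] reproduces all 8 entries of T, so T = [3, 1] ⊗ [1, 1] ⊗ [4, -4] and rank(T) ≤ 1.
Equivalently every frontal slice T[:,:,k] is c[k] times the rank-1 matrix [3, 1] ⊗ [1, 1]. So T has rank 1 (it is nonzero).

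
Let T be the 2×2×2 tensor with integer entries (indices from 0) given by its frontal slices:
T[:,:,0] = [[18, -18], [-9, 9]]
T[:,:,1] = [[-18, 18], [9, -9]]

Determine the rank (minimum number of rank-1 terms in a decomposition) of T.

Lower bound: T ≠ 0 (e.g. T[0,0,0] = 18), so rank(T) ≥ 1.
Upper bound: if T = a ⊗ b ⊗ c then every fibre of T is a multiple of the corresponding factor, so read the factors off the fibres through the nonzero entry T[0,0,0] = 18.
The mode-1 fibre T[:,0,0] = [18, -9] gives a = [2, -1] (primitive direction); the mode-2 fibre T[0,:,0] = [18, -18] gives b = [1, -1]; then c[k] = T[0,0,k] / (a[0]·b[0]) = [18, -18] / 2 = [9, -9].
Expanding [2, -1] ⊗ [1, -1] ⊗ [9, -9] reproduces all 8 entries of T, so T = [2, -1] ⊗ [1, -1] ⊗ [9, -9] and rank(T) ≤ 1.
These bounds meet, so rank(T) = 1.

1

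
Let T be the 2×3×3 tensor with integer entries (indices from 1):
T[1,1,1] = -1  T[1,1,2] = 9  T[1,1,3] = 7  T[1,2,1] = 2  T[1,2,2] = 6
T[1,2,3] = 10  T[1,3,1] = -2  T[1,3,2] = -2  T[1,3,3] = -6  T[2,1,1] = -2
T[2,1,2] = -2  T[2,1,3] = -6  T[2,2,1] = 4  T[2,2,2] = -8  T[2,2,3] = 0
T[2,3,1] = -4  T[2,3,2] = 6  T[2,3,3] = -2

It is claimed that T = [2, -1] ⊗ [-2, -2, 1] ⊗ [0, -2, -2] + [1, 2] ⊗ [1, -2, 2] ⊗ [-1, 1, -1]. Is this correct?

Yes

Reconstruct entrywise from the claimed factors. For example, T[1,2,3] = 10 and Σₗ aₗ[1]bₗ[2]cₗ[3] = (2)·(-2)·(-2) + (1)·(-2)·(-1) = 10; checking all 18 entries, every one matches. The claim holds.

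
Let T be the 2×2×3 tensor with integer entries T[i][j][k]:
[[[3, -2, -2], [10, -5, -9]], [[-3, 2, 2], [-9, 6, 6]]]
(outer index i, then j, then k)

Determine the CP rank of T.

Lower bound: in the mode-3 unfolding of T (rows indexed by k, columns by (i,j)) the 2×2 minor on rows k ∈ {0, 1}, columns (i,j) ∈ {(0,0), (0,1)} is det [[3, 10], [-2, -5]] = 5 ≠ 0, so that unfolding has rank ≥ 2 and hence rank(T) ≥ 2 (CP rank is at least every unfolding rank, though it can be larger).
Upper bound: with S_k = T[:,:,k], the two rank-1 terms a₁b₁ᵀ, a₂b₂ᵀ are the rank-1 members of the pencil x·S₀ + y·S₁.
det(x·S₀ + y·S₁) is 3·x² + xy − 2·y² = (3·x − 2·y)(x + y), vanishing at (x:y) = (2:3) and (1:-1).
M₁ = 2·S₀ + 3·S₁ = [[0, 5], [0, 0]] = 5·[1, 0][0, 1]ᵀ and M₂ = S₀ − S₁ = [[5, 15], [-5, -15]] = 5·[1, -1][1, 3]ᵀ, so take a₁ = [1, 0], b₁ = [0, 1], a₂ = [1, -1], b₂ = [1, 3].
Each slice is an integer combination of E₁ = a₁b₁ᵀ and E₂ = a₂b₂ᵀ: S₀ = E₁ + 3·E₂, S₁ = E₁ − 2·E₂, S₂ = −3·E₁ − 2·E₂; reading off coefficients, c₁ = [1, 1, -3] and c₂ = [3, -2, -2].
Hence T = [1, 0] ⊗ [0, 1] ⊗ [1, 1, -3] + [1, -1] ⊗ [1, 3] ⊗ [3, -2, -2], so rank(T) ≤ 2.
These bounds meet, so rank(T) = 2.

2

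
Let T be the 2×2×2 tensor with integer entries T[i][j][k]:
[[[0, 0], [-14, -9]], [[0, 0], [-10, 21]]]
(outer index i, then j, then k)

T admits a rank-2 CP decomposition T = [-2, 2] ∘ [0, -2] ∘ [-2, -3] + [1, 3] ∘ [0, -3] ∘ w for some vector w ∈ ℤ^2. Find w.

w = [2, -1]

Subtract the known terms from T to get the rank-1 residual R = [1, 3] ∘ [0, -3] ∘ w, so R[i,j,k] = a[i]·b[j]·w[k]. Pick indices with nonzero a[0]·b[1] = (1)·(-3) = -3. Only the fibre through (0,1,·) is needed: R[0,1,:] = T[0,1,:] − Σₗ aₗ[0]bₗ[1]cₗ = [-14, -9] − (-2)·(-2)·[-2, -3] = [-6, 3]. Then w[k] = R[0,1,k] / -3 for each k, giving w = [-6, 3] / -3 = [2, -1].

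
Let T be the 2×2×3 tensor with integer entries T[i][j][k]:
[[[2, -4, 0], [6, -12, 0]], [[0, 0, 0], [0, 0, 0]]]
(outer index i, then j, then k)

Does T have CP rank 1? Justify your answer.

Yes

If T = a ⊗ b ⊗ c then every fibre of T is a multiple of the corresponding factor, so read the factors off the fibres through the nonzero entry T[0,0,0] = 2.
The mode-1 fibre T[:,0,0] = [2, 0] gives a = (1, 0) (primitive direction); the mode-2 fibre T[0,:,0] = [2, 6] gives b = (1, 3); then c[k] = T[0,0,k] / (a[0]·b[0]) = [2, -4, 0] / 1 = (2, -4, 0).
Expanding (1, 0) ⊗ (1, 3) ⊗ (2, -4, 0) reproduces all 12 entries of T, so T = (1, 0) ⊗ (1, 3) ⊗ (2, -4, 0) and rank(T) ≤ 1.
Equivalently every frontal slice T[:,:,k] is c[k] times the rank-1 matrix (1, 0) ⊗ (1, 3). So T has rank 1 (it is nonzero).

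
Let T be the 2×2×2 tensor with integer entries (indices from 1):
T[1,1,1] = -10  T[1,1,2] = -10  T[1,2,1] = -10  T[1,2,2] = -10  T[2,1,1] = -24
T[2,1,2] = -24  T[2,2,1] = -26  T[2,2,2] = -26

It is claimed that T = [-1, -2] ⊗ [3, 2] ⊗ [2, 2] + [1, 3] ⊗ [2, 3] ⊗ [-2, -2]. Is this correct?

Yes

Reconstruct entrywise from the claimed factors. For example, T[2,1,1] = -24 and Σₗ aₗ[2]bₗ[1]cₗ[1] = (-2)·(3)·(2) + (3)·(2)·(-2) = -24; checking all 8 entries, every one matches. The claim holds.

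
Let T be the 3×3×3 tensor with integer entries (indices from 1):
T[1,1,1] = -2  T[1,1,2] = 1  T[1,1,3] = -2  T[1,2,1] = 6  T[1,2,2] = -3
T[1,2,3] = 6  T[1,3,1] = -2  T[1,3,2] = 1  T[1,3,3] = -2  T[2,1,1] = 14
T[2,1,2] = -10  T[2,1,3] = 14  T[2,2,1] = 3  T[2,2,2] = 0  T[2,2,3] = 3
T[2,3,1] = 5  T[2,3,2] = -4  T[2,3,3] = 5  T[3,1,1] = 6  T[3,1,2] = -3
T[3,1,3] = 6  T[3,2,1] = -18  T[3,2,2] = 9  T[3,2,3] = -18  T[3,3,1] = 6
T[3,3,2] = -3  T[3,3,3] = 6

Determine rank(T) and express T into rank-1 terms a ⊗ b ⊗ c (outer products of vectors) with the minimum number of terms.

Lower bound: in the mode-1 unfolding of T (rows indexed by i, columns by (j,k)) the 2×2 minor on rows i ∈ {1, 2}, columns (j,k) ∈ {(1,1), (1,2)} is det [[-2, 1], [14, -10]] = 6 ≠ 0, so that unfolding has rank ≥ 2 and hence rank(T) ≥ 2 (CP rank is at least every unfolding rank, though it can be larger).
Upper bound: with S_k = T[:,:,k], the two rank-1 terms a₁b₁ᵀ, a₂b₂ᵀ are the rank-1 members of the pencil x·S₁ + y·S₂.
The 2×2 minor of x·S₁ + y·S₂ on rows {1,2}, columns {1,2} is −90·x² + 105·xy − 30·y² = (-15)·(3·x − 2·y)(2·x − y), vanishing at (x:y) = (2:3) and (1:2).
M₁ = 2·S₁ + 3·S₂ = [[-1, 3, -1], [-2, 6, -2], [3, -9, 3]] = −[1, 2, -3][1, -3, 1]ᵀ and M₂ = S₁ + 2·S₂ = [[0, 0, 0], [-6, 3, -3], [0, 0, 0]] = (-3)·[0, 1, 0][2, -1, 1]ᵀ, so take a₁ = [1, 2, -3], b₁ = [1, -3, 1], a₂ = [0, 1, 0], b₂ = [2, -1, 1].
Each slice is an integer combination of E₁ = a₁b₁ᵀ and E₂ = a₂b₂ᵀ: S₁ = −2·E₁ + 9·E₂, S₂ = E₁ − 6·E₂, S₃ = −2·E₁ + 9·E₂; reading off coefficients, c₁ = [-2, 1, -2] and c₂ = [9, -6, 9].
Hence T = [1, 2, -3] ⊗ [1, -3, 1] ⊗ [-2, 1, -2] + [0, 1, 0] ⊗ [2, -1, 1] ⊗ [9, -6, 9], so rank(T) ≤ 2.
These bounds meet, so rank(T) = 2.

rank(T) = 2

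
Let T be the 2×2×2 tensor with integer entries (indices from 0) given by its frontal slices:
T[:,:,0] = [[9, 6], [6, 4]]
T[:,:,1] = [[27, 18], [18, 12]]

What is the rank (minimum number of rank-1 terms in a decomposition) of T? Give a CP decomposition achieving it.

Lower bound: T ≠ 0 (e.g. T[0,0,0] = 9), so rank(T) ≥ 1.
Upper bound: if T = a ⊗ b ⊗ c then every fibre of T is a multiple of the corresponding factor, so read the factors off the fibres through the nonzero entry T[0,0,0] = 9.
The mode-1 fibre T[:,0,0] = [9, 6] gives a = [3, 2] (primitive direction); the mode-2 fibre T[0,:,0] = [9, 6] gives b = [3, 2]; then c[k] = T[0,0,k] / (a[0]·b[0]) = [9, 27] / 9 = [1, 3].
Expanding [3, 2] ⊗ [3, 2] ⊗ [1, 3] reproduces all 8 entries of T, so T = [3, 2] ⊗ [3, 2] ⊗ [1, 3] and rank(T) ≤ 1.
These bounds meet, so rank(T) = 1.
Check entry T[1,1,1] = 12: (2)·(2)·(3) = 12.

rank(T) = 1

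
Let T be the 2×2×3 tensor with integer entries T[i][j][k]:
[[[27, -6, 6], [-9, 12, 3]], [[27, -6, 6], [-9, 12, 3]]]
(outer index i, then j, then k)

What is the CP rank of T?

2

Lower bound: in the mode-3 unfolding of T (rows indexed by k, columns by (i,j)) the 2×2 minor on rows k ∈ {0, 1}, columns (i,j) ∈ {(0,0), (0,1)} is det [[27, -9], [-6, 12]] = 270 ≠ 0, so that unfolding has rank ≥ 2 and hence rank(T) ≥ 2 (CP rank is at least every unfolding rank, though it can be larger).
Upper bound: T[i,:,:] = a[i]·M for every slice, with a = [1, 1] and M = [[27, -6, 6], [-9, 12, 3]] (rows j, columns k).
Splitting M by its rows (j = 0, 1), M = [1, 0][27, -6, 6]ᵀ + [0, 1][-9, 12, 3]ᵀ.
Hence T = [1, 1] ⊗ [1, 0] ⊗ [27, -6, 6] + [1, 1] ⊗ [0, 1] ⊗ [-9, 12, 3], so rank(T) ≤ 2.
These bounds meet, so rank(T) = 2.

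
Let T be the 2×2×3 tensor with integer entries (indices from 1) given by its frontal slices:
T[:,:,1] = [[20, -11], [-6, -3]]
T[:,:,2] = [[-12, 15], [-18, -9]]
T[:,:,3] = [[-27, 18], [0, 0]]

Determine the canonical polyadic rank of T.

Lower bound: the mode-3 unfolding of T (rows indexed by k, columns by (i,j) = (1,1), (1,2), (2,1), (2,2)) is [[20, -11, -6, -3], [-12, 15, -18, -9], [-27, 18, 0, 0]].
There the 2×2 minor on rows k ∈ {1, 2}, columns (i,j) ∈ {(1,1), (1,2)} is det [[20, -11], [-12, 15]] = 168 ≠ 0, so this unfolding has rank ≥ 2; CP rank is at least every unfolding rank, so rank(T) ≥ 2. (Unfolding ranks only ever bound the CP rank from below — rank(T) can be strictly larger than all of them — so the matching upper bound has to come from an explicit 2-term decomposition.)
Upper bound — finding two terms. Write S_k = T[:,:,k] for the frontal slices: S₁ = [[20, -11], [-6, -3]], S₂ = [[-12, 15], [-18, -9]], S₃ = [[-27, 18], [0, 0]].
If T = a₁ ⊗ b₁ ⊗ c₁ + a₂ ⊗ b₂ ⊗ c₂ then each S_k = c₁[k]·a₁b₁ᵀ + c₂[k]·a₂b₂ᵀ. S₁ and S₂ are linearly independent, so a₁b₁ᵀ and a₂b₂ᵀ must span the same plane of matrices: they are the rank-1 matrices of the form x·S₁ + y·S₂.
det(x·S₁ + y·S₂) is −126·x² − 252·xy + 378·y² = (-126)·(x + 3·y)(x − y), vanishing at (x:y) = (3:-1) and (1:1).
M₁ = 3·S₁ − S₂ = [[72, -48], [0, 0]] = 24·(1, 0)(3, -2)ᵀ and M₂ = S₁ + S₂ = [[8, 4], [-24, -12]] = 4·(1, -3)(2, 1)ᵀ, so take a₁ = (1, 0), b₁ = (3, -2), a₂ = (1, -3), b₂ = (2, 1).
Each slice is an integer combination of E₁ = a₁b₁ᵀ and E₂ = a₂b₂ᵀ: S₁ = 6·E₁ + E₂, S₂ = −6·E₁ + 3·E₂, S₃ = −9·E₁; reading off coefficients, c₁ = (6, -6, -9) and c₂ = (1, 3, 0).
Hence T = (1, 0) ⊗ (3, -2) ⊗ (6, -6, -9) + (1, -3) ⊗ (2, 1) ⊗ (1, 3, 0), so rank(T) ≤ 2.
These bounds meet, so rank(T) = 2.

2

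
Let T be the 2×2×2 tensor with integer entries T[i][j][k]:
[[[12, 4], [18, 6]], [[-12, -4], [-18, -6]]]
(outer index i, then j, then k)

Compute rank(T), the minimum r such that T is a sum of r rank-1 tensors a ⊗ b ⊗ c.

Lower bound: T ≠ 0 (e.g. T[0,0,0] = 12), so rank(T) ≥ 1.
Upper bound: if T = a ⊗ b ⊗ c then every fibre of T is a multiple of the corresponding factor, so read the factors off the fibres through the nonzero entry T[0,0,0] = 12.
The mode-1 fibre T[:,0,0] = [12, -12] gives a = [1, -1] (primitive direction); the mode-2 fibre T[0,:,0] = [12, 18] gives b = [2, 3]; then c[k] = T[0,0,k] / (a[0]·b[0]) = [12, 4] / 2 = [6, 2].
Expanding [1, -1] ⊗ [2, 3] ⊗ [6, 2] reproduces all 8 entries of T, so T = [1, -1] ⊗ [2, 3] ⊗ [6, 2] and rank(T) ≤ 1.
These bounds meet, so rank(T) = 1.
Check entry T[1,1,0] = -18: (-1)·(3)·(6) = -18.

1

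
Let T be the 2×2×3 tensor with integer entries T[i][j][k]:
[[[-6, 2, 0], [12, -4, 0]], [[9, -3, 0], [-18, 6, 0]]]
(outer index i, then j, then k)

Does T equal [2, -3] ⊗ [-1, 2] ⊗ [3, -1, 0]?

Yes

Reconstruct entrywise from the claimed factors. For example, T[0,1,0] = 12 and Σₗ aₗ[0]bₗ[1]cₗ[0] = (2)·(2)·(3) = 12; checking all 12 entries, every one matches. The claim holds.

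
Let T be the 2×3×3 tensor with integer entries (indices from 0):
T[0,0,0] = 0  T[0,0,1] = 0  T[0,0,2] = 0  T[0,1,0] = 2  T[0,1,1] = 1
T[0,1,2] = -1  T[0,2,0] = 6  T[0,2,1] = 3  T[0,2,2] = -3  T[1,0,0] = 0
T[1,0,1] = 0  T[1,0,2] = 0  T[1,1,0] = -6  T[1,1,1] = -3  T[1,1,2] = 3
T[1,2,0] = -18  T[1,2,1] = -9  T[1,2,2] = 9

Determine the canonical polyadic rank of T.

1

Lower bound: T ≠ 0 (e.g. T[0,1,0] = 2), so rank(T) ≥ 1.
Upper bound: if T = a ⊗ b ⊗ c then every fibre of T is a multiple of the corresponding factor, so read the factors off the fibres through the nonzero entry T[0,1,0] = 2.
The mode-1 fibre T[:,1,0] = [2, -6] gives a = (1, -3) (primitive direction); the mode-2 fibre T[0,:,0] = [0, 2, 6] gives b = (0, 1, 3); then c[k] = T[0,1,k] / (a[0]·b[1]) = [2, 1, -1] / 1 = (2, 1, -1).
Expanding (1, -3) ⊗ (0, 1, 3) ⊗ (2, 1, -1) reproduces all 18 entries of T, so T = (1, -3) ⊗ (0, 1, 3) ⊗ (2, 1, -1) and rank(T) ≤ 1.
These bounds meet, so rank(T) = 1.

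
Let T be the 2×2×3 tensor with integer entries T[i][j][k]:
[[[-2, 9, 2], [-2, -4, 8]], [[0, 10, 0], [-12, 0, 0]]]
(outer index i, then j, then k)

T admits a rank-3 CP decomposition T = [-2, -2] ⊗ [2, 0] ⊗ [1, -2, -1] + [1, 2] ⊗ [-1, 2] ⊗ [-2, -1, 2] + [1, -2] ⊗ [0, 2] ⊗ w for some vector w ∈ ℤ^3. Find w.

Subtract the known terms from T to get the rank-1 residual R = [1, -2] ⊗ [0, 2] ⊗ w, so R[i,j,k] = a[i]·b[j]·w[k]. Pick indices with nonzero a[0]·b[1] = (1)·(2) = 2. Only the fibre through (0,1,·) is needed: R[0,1,:] = T[0,1,:] − Σₗ aₗ[0]bₗ[1]cₗ = [-2, -4, 8] − (-2)·(0)·[1, -2, -1] − (1)·(2)·[-2, -1, 2] = [2, -2, 4]. Then w[k] = R[0,1,k] / 2 for each k, giving w = [2, -2, 4] / 2 = [1, -1, 2].

w = [1, -1, 2]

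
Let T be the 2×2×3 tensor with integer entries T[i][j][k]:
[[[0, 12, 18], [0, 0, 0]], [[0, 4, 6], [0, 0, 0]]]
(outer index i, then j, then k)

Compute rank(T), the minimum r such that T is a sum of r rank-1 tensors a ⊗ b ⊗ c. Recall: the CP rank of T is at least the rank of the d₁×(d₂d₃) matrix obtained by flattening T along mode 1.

1

Lower bound: T ≠ 0 (e.g. T[0,0,1] = 12), so rank(T) ≥ 1.
Upper bound: if T = a ⊗ b ⊗ c then every fibre of T is a multiple of the corresponding factor, so read the factors off the fibres through the nonzero entry T[0,0,1] = 12.
The mode-1 fibre T[:,0,1] = [12, 4] gives a = [3, 1] (primitive direction); the mode-2 fibre T[0,:,1] = [12, 0] gives b = [1, 0]; then c[k] = T[0,0,k] / (a[0]·b[0]) = [0, 12, 18] / 3 = [0, 4, 6].
Expanding [3, 1] ⊗ [1, 0] ⊗ [0, 4, 6] reproduces all 12 entries of T, so T = [3, 1] ⊗ [1, 0] ⊗ [0, 4, 6] and rank(T) ≤ 1.
These bounds meet, so rank(T) = 1.
Check entry T[1,1,1] = 0: (1)·(0)·(4) = 0.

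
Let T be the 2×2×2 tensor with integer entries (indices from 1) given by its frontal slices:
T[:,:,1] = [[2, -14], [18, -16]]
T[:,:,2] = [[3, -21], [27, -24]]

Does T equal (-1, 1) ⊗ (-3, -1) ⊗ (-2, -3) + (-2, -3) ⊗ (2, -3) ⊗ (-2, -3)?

Reconstruct entrywise from the claimed factors. For example, T[1,1,2] = 3 and Σₗ aₗ[1]bₗ[1]cₗ[2] = (-1)·(-3)·(-3) + (-2)·(2)·(-3) = 3; checking all 8 entries, every one matches. The claim holds.

Yes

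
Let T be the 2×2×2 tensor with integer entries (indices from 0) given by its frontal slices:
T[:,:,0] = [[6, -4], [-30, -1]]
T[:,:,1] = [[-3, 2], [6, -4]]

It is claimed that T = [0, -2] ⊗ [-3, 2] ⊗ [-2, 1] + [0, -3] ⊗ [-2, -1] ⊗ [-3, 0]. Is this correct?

Reconstruct entry (0,0,0) from the claimed factors: Σₗ aₗ[0]bₗ[0]cₗ[0] = (0)·(-3)·(-2) + (0)·(-2)·(-3) = 0, but T[0,0,0] = 6. The claim is false.

No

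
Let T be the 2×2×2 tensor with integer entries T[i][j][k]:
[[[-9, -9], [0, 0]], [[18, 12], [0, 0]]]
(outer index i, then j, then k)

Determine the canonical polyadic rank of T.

Lower bound: the mode-1 unfolding of T (rows indexed by i, columns by (j,k) = (0,0), (0,1), (1,0), (1,1)) is [[-9, -9, 0, 0], [18, 12, 0, 0]].
There the 2×2 minor on rows i ∈ {0, 1}, columns (j,k) ∈ {(0,0), (0,1)} is det [[-9, -9], [18, 12]] = 54 ≠ 0, so this unfolding has rank ≥ 2; CP rank is at least every unfolding rank, so rank(T) ≥ 2. (Unfolding ranks only ever bound the CP rank from below — rank(T) can be strictly larger than all of them — so the matching upper bound has to come from an explicit 2-term decomposition.)
Upper bound — finding two terms. Every mode-2 slice of T is a multiple of one matrix: T[:,j,:] = b[j]·M with b = [1, 0] and M = [[-9, -9], [18, 12]] (rows indexed by i, columns by k). So it suffices to write M as a sum of two rank-1 matrices.
Splitting M by its rows (i = 0, 1), M = [1, 0][-9, -9]ᵀ + [0, 1][18, 12]ᵀ.
Hence T = [1, 0] (x) [1, 0] (x) [-9, -9] + [0, 1] (x) [1, 0] (x) [18, 12], so rank(T) ≤ 2.
These bounds meet, so rank(T) = 2.

2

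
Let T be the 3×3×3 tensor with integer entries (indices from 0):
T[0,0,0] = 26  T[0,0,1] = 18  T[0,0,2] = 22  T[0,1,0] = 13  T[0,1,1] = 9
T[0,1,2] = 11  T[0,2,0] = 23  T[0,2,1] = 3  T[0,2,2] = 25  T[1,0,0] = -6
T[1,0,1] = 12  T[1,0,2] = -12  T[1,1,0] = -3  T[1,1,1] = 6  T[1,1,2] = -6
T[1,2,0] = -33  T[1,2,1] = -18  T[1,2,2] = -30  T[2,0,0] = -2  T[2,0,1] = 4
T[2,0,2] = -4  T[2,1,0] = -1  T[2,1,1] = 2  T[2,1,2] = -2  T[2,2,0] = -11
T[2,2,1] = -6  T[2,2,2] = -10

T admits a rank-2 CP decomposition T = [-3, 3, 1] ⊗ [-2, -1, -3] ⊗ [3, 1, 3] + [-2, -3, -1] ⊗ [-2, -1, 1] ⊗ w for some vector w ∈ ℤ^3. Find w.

Subtract the known terms from T to get the rank-1 residual R = [-2, -3, -1] ⊗ [-2, -1, 1] ⊗ w, so R[i,j,k] = a[i]·b[j]·w[k]. Pick indices with nonzero a[0]·b[0] = (-2)·(-2) = 4. Only the fibre through (0,0,·) is needed: R[0,0,:] = T[0,0,:] − Σₗ aₗ[0]bₗ[0]cₗ = [26, 18, 22] − (-3)·(-2)·[3, 1, 3] = [8, 12, 4]. Then w[k] = R[0,0,k] / 4 for each k, giving w = [8, 12, 4] / 4 = [2, 3, 1].

w = [2, 3, 1]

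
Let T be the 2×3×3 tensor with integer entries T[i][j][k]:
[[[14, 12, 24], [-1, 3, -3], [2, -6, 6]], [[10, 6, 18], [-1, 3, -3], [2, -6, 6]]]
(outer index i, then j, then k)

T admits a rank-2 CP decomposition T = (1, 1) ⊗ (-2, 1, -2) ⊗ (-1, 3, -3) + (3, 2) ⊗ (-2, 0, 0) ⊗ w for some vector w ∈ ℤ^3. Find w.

Subtract the known terms from T to get the rank-1 residual R = (3, 2) ⊗ (-2, 0, 0) ⊗ w, so R[i,j,k] = a[i]·b[j]·w[k]. Pick indices with nonzero a[0]·b[0] = (3)·(-2) = -6. Only the fibre through (0,0,·) is needed: R[0,0,:] = T[0,0,:] − Σₗ aₗ[0]bₗ[0]cₗ = [14, 12, 24] − (1)·(-2)·(-1, 3, -3) = [12, 18, 18]. Then w[k] = R[0,0,k] / -6 for each k, giving w = [12, 18, 18] / -6 = (-2, -3, -3).

w = (-2, -3, -3)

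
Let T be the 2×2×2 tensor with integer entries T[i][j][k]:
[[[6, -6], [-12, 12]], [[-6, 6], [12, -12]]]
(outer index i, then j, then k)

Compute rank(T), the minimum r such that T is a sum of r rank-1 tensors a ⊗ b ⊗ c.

Lower bound: T ≠ 0 (e.g. T[0,0,0] = 6), so rank(T) ≥ 1.
Upper bound: if T = a ⊗ b ⊗ c then every fibre of T is a multiple of the corresponding factor, so read the factors off the fibres through the nonzero entry T[0,0,0] = 6.
The mode-1 fibre T[:,0,0] = [6, -6] gives a = [1, -1] (primitive direction); the mode-2 fibre T[0,:,0] = [6, -12] gives b = [1, -2]; then c[k] = T[0,0,k] / (a[0]·b[0]) = [6, -6] / 1 = [6, -6].
Expanding [1, -1] ⊗ [1, -2] ⊗ [6, -6] reproduces all 8 entries of T, so T = [1, -1] ⊗ [1, -2] ⊗ [6, -6] and rank(T) ≤ 1.
These bounds meet, so rank(T) = 1.

1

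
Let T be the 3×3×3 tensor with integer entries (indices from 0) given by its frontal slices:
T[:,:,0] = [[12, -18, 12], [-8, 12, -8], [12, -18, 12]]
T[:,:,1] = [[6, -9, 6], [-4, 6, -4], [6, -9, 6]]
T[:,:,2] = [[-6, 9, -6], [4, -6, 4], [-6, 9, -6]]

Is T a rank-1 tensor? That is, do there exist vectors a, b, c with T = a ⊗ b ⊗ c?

If T = a ⊗ b ⊗ c then every fibre of T is a multiple of the corresponding factor, so read the factors off the fibres through the nonzero entry T[0,0,0] = 12.
The mode-1 fibre T[:,0,0] = [12, -8, 12] gives a = [3, -2, 3] (primitive direction); the mode-2 fibre T[0,:,0] = [12, -18, 12] gives b = [2, -3, 2]; then c[k] = T[0,0,k] / (a[0]·b[0]) = [12, 6, -6] / 6 = [2, 1, -1].
Expanding [3, -2, 3] ⊗ [2, -3, 2] ⊗ [2, 1, -1] reproduces all 27 entries of T, so T = [3, -2, 3] ⊗ [2, -3, 2] ⊗ [2, 1, -1] and rank(T) ≤ 1.
Equivalently every frontal slice T[:,:,k] is c[k] times the rank-1 matrix [3, -2, 3] ⊗ [2, -3, 2]. So T has rank 1 (it is nonzero).

Yes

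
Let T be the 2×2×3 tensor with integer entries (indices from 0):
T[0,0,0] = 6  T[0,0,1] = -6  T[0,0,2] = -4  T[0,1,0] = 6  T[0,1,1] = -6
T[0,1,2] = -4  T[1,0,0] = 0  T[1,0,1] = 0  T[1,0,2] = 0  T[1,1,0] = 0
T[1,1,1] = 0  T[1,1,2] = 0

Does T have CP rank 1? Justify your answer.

The mode-1 fibre T[:,0,0] = [6, 0] gives a = (1, 0) (primitive direction); the mode-2 fibre T[0,:,0] = [6, 6] gives b = (1, 1); then c[k] = T[0,0,k] / (a[0]·b[0]) = [6, -6, -4] / 1 = (6, -6, -4).
Expanding (1, 0) ⊗ (1, 1) ⊗ (6, -6, -4) reproduces all 12 entries of T, so T = (1, 0) ⊗ (1, 1) ⊗ (6, -6, -4) and rank(T) ≤ 1.
Equivalently every frontal slice T[:,:,k] is c[k] times the rank-1 matrix (1, 0) ⊗ (1, 1). So T has rank 1 (it is nonzero).

Yes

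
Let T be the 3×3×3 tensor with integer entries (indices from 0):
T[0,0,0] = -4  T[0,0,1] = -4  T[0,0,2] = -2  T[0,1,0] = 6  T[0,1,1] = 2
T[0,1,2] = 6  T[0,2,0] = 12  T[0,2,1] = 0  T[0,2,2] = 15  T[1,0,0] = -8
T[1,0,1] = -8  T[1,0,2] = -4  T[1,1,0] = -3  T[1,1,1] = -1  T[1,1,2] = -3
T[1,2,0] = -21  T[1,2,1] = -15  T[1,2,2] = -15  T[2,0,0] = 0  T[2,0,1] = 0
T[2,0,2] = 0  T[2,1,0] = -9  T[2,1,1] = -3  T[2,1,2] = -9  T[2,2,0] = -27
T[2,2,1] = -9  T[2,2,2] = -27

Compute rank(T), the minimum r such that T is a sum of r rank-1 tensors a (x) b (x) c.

Lower bound: the mode-2 unfolding of T (rows indexed by j, columns by (i,k) = (0,0), (0,1), (0,2), (1,0), (1,1), (1,2), (2,0), (2,1), (2,2)) is [[-4, -4, -2, -8, -8, -4, 0, 0, 0], [6, 2, 6, -3, -1, -3, -9, -3, -9], [12, 0, 15, -21, -15, -15, -27, -9, -27]].
There the 2×2 minor on rows j ∈ {0, 1}, columns (i,k) ∈ {(0,0), (0,1)} is det [[-4, -4], [6, 2]] = 16 ≠ 0, so this unfolding has rank ≥ 2; CP rank is at least every unfolding rank, so rank(T) ≥ 2. (Unfolding ranks only ever bound the CP rank from below — rank(T) can be strictly larger than all of them — so the matching upper bound has to come from an explicit 2-term decomposition.)
Upper bound — finding two terms. Write S_k = T[:,:,k] for the frontal slices: S₀ = [[-4, 6, 12], [-8, -3, -21], [0, -9, -27]], S₁ = [[-4, 2, 0], [-8, -1, -15], [0, -3, -9]], S₂ = [[-2, 6, 15], [-4, -3, -15], [0, -9, -27]].
If T = a₁ (x) b₁ (x) c₁ + a₂ (x) b₂ (x) c₂ then each S_k = c₁[k]·a₁b₁ᵀ + c₂[k]·a₂b₂ᵀ. S₀ and S₁ are linearly independent, so a₁b₁ᵀ and a₂b₂ᵀ must span the same plane of matrices: they are the rank-1 matrices of the form x·S₀ + y·S₁.
The 2×2 minor of x·S₀ + y·S₁ on rows {0,1}, columns {0,1} is 60·x² + 80·xy + 20·y² = 20·(x + y)(3·x + y), vanishing at (x:y) = (1:-1) and (1:-3).
M₁ = S₀ − S₁ = [[0, 4, 12], [0, -2, -6], [0, -6, -18]] = 2·[2, -1, -3][0, 1, 3]ᵀ and M₂ = S₀ − 3·S₁ = [[8, 0, 12], [16, 0, 24], [0, 0, 0]] = 4·[1, 2, 0][2, 0, 3]ᵀ, so take a₁ = [2, -1, -3], b₁ = [0, 1, 3], a₂ = [1, 2, 0], b₂ = [2, 0, 3].
Each slice is an integer combination of E₁ = a₁b₁ᵀ and E₂ = a₂b₂ᵀ: S₀ = 3·E₁ − 2·E₂, S₁ = E₁ − 2·E₂, S₂ = 3·E₁ − E₂; reading off coefficients, c₁ = [3, 1, 3] and c₂ = [-2, -2, -1].
Hence T = [2, -1, -3] (x) [0, 1, 3] (x) [3, 1, 3] + [1, 2, 0] (x) [2, 0, 3] (x) [-2, -2, -1], so rank(T) ≤ 2.
These bounds meet, so rank(T) = 2.

2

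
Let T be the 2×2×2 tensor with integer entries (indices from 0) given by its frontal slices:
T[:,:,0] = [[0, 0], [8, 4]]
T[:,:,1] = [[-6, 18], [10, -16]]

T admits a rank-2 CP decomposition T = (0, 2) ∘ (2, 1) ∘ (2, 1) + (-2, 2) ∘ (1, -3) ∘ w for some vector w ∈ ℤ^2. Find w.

w = (0, 3)

Subtract the known terms from T to get the rank-1 residual R = (-2, 2) ∘ (1, -3) ∘ w, so R[i,j,k] = a[i]·b[j]·w[k]. Pick indices with nonzero a[0]·b[0] = (-2)·(1) = -2. Only the fibre through (0,0,·) is needed: R[0,0,:] = T[0,0,:] − Σₗ aₗ[0]bₗ[0]cₗ = [0, -6] − (0)·(2)·(2, 1) = [0, -6]. Then w[k] = R[0,0,k] / -2 for each k, giving w = [0, -6] / -2 = (0, 3).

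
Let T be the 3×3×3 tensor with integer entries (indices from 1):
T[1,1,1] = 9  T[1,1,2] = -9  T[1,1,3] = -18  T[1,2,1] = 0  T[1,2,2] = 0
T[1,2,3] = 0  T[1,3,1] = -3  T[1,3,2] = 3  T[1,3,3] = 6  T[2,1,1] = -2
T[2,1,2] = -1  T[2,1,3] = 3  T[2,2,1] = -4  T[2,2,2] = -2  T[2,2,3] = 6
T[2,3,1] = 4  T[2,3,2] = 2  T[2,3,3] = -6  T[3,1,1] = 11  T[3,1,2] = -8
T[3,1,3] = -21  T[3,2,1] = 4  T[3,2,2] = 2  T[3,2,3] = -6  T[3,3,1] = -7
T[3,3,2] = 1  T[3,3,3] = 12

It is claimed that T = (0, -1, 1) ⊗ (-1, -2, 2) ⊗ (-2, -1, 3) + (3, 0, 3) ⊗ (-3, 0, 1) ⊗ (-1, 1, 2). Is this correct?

Yes

Reconstruct entrywise from the claimed factors. For example, T[2,2,3] = 6 and Σₗ aₗ[2]bₗ[2]cₗ[3] = (-1)·(-2)·(3) + (0)·(0)·(2) = 6; checking all 27 entries, every one matches. The claim holds.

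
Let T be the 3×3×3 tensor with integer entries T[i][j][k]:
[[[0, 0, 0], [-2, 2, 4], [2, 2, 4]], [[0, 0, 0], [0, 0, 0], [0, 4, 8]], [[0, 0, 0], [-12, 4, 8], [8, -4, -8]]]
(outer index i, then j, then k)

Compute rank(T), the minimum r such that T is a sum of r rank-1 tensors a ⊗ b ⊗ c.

3

Lower bound: the mode-1 unfolding of T (rows indexed by i, columns by (j,k) = (0,0), (0,1), (0,2), (1,0), (1,1), (1,2), (2,0), (2,1), (2,2)) is [[0, 0, 0, -2, 2, 4, 2, 2, 4], [0, 0, 0, 0, 0, 0, 0, 4, 8], [0, 0, 0, -12, 4, 8, 8, -4, -8]].
There the 3×3 minor on rows i ∈ {0, 1, 2}, columns (j,k) ∈ {(1,0), (1,1), (2,1)} is det [[-2, 2, 2], [0, 0, 4], [-12, 4, -4]] = -64 ≠ 0, so this unfolding has rank ≥ 3; CP rank is at least every unfolding rank, so rank(T) ≥ 3. (This is only a lower bound: in general the CP rank may exceed every unfolding rank, so we still need to exhibit 3 rank-1 terms summing to T.)
Upper bound: T is a sum of 3 rank-1 terms, T = (1, 1, 0) ⊗ (0, 1, 0) ⊗ (4, 4, 8) + (1, 1, 1) ⊗ (0, 2, -1) ⊗ (-4, 0, 0) + (1, 2, -2) ⊗ (0, 1, -1) ⊗ (2, -2, -4) (one valid choice — decompositions are not unique — normalised so each a, b is primitive with positive first nonzero entry; check it by expanding all entries), so rank(T) ≤ 3.
These bounds meet, so rank(T) = 3.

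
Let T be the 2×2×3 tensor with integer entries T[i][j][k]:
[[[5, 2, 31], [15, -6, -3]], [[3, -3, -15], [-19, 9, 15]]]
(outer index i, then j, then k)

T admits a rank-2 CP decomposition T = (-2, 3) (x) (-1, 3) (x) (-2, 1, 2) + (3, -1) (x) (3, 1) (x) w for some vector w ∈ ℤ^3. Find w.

w = (1, 0, 3)

Subtract the known terms from T to get the rank-1 residual R = (3, -1) (x) (3, 1) (x) w, so R[i,j,k] = a[i]·b[j]·w[k]. Pick indices with nonzero a[0]·b[0] = (3)·(3) = 9. Only the fibre through (0,0,·) is needed: R[0,0,:] = T[0,0,:] − Σₗ aₗ[0]bₗ[0]cₗ = [5, 2, 31] − (-2)·(-1)·(-2, 1, 2) = [9, 0, 27]. Then w[k] = R[0,0,k] / 9 for each k, giving w = [9, 0, 27] / 9 = (1, 0, 3).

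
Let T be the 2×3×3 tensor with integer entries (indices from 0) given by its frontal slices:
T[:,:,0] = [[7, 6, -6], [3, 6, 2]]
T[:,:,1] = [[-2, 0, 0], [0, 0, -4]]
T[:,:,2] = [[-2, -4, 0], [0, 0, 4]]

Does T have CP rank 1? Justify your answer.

No

The mode-2 unfolding of T (rows indexed by j, columns by (i,k) = (0,0), (0,1), (0,2), (1,0), (1,1), (1,2)) is [[7, -2, -2, 3, 0, 0], [6, 0, -4, 6, 0, 0], [-6, 0, 0, 2, -4, 4]].
There the 3×3 minor on rows j ∈ {0, 1, 2}, columns (i,k) ∈ {(0,0), (0,1), (0,2)} is det [[7, -2, -2], [6, 0, -4], [-6, 0, 0]] = -48 ≠ 0, so this unfolding has rank ≥ 3; CP rank is at least every unfolding rank, so rank(T) ≥ 3.
In particular rank(T) ≥ 3 > 1, so T is not rank-1.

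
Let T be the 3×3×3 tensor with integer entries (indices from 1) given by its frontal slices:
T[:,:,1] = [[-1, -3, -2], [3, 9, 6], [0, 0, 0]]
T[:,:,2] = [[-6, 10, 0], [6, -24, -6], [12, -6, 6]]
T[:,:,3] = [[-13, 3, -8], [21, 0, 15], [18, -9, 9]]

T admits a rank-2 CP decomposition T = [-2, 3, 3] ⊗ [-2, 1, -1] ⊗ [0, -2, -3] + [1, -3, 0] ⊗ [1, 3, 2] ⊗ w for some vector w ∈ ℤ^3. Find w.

w = [-1, 2, -1]

Subtract the known terms from T to get the rank-1 residual R = [1, -3, 0] ⊗ [1, 3, 2] ⊗ w, so R[i,j,k] = a[i]·b[j]·w[k]. Pick indices with nonzero a[1]·b[1] = (1)·(1) = 1. Only the fibre through (1,1,·) is needed: R[1,1,:] = T[1,1,:] − Σₗ aₗ[1]bₗ[1]cₗ = [-1, -6, -13] − (-2)·(-2)·[0, -2, -3] = [-1, 2, -1]. Then w[k] = R[1,1,k] / 1 for each k, giving w = [-1, 2, -1] / 1 = [-1, 2, -1].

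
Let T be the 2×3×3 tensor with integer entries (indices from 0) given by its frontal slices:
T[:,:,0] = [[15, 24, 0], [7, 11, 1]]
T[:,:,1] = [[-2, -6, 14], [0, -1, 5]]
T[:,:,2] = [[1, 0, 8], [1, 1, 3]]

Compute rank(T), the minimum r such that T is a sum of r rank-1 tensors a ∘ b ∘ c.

2

Lower bound: the mode-1 unfolding of T (rows indexed by i, columns by (j,k) = (0,0), (0,1), (0,2), (1,0), (1,1), (1,2), (2,0), (2,1), (2,2)) is [[15, -2, 1, 24, -6, 0, 0, 14, 8], [7, 0, 1, 11, -1, 1, 1, 5, 3]].
There the 2×2 minor on rows i ∈ {0, 1}, columns (j,k) ∈ {(0,0), (0,1)} is det [[15, -2], [7, 0]] = 14 ≠ 0, so this unfolding has rank ≥ 2; CP rank is at least every unfolding rank, so rank(T) ≥ 2. (Flattening ranks never certify an upper bound on CP rank; for that we must actually write T with 2 rank-1 terms.)
Upper bound — finding two terms. Write S_k = T[:,:,k] for the frontal slices: S₀ = [[15, 24, 0], [7, 11, 1]], S₁ = [[-2, -6, 14], [0, -1, 5]], S₂ = [[1, 0, 8], [1, 1, 3]].
If T = a₁ ∘ b₁ ∘ c₁ + a₂ ∘ b₂ ∘ c₂ then each S_k = c₁[k]·a₁b₁ᵀ + c₂[k]·a₂b₂ᵀ. S₀ and S₁ are linearly independent, so a₁b₁ᵀ and a₂b₂ᵀ must span the same plane of matrices: they are the rank-1 matrices of the form x·S₀ + y·S₁.
The 2×2 minor of x·S₀ + y·S₁ on rows {0,1}, columns {0,1} is −3·x² + 5·xy + 2·y² = −(x − 2·y)(3·x + y), vanishing at (x:y) = (2:1) and (1:-3).
M₁ = 2·S₀ + S₁ = [[28, 42, 14], [14, 21, 7]] = 7·[2, 1][2, 3, 1]ᵀ and M₂ = S₀ − 3·S₁ = [[21, 42, -42], [7, 14, -14]] = 7·[3, 1][1, 2, -2]ᵀ, so take a₁ = [2, 1], b₁ = [2, 3, 1], a₂ = [3, 1], b₂ = [1, 2, -2].
Each slice is an integer combination of E₁ = a₁b₁ᵀ and E₂ = a₂b₂ᵀ: S₀ = 3·E₁ + E₂, S₁ = E₁ − 2·E₂, S₂ = E₁ − E₂; reading off coefficients, c₁ = [3, 1, 1] and c₂ = [1, -2, -1].
Hence T = [2, 1] ∘ [2, 3, 1] ∘ [3, 1, 1] + [3, 1] ∘ [1, 2, -2] ∘ [1, -2, -1], so rank(T) ≤ 2.
These bounds meet, so rank(T) = 2.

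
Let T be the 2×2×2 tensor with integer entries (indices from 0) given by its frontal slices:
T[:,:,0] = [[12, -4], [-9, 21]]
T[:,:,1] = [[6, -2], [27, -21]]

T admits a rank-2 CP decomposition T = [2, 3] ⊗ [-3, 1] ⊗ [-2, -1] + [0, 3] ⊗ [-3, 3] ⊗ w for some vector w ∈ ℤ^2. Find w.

Subtract the known terms from T to get the rank-1 residual R = [0, 3] ⊗ [-3, 3] ⊗ w, so R[i,j,k] = a[i]·b[j]·w[k]. Pick indices with nonzero a[1]·b[0] = (3)·(-3) = -9. Only the fibre through (1,0,·) is needed: R[1,0,:] = T[1,0,:] − Σₗ aₗ[1]bₗ[0]cₗ = [-9, 27] − (3)·(-3)·[-2, -1] = [-27, 18]. Then w[k] = R[1,0,k] / -9 for each k, giving w = [-27, 18] / -9 = [3, -2].

w = [3, -2]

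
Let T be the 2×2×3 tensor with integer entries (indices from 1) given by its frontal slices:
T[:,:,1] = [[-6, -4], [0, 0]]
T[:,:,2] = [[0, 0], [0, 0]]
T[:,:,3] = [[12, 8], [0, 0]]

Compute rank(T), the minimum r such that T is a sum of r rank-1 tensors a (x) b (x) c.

1

Lower bound: T ≠ 0 (e.g. T[1,1,1] = -6), so rank(T) ≥ 1.
Upper bound: the mode-1 fibre T[:,1,1] = [-6, 0] gives a = (1, 0) (primitive direction); the mode-2 fibre T[1,:,1] = [-6, -4] gives b = (3, 2); then c[k] = T[1,1,k] / (a[1]·b[1]) = [-6, 0, 12] / 3 = (-2, 0, 4).
Expanding (1, 0) (x) (3, 2) (x) (-2, 0, 4) reproduces all 12 entries of T, so T = (1, 0) (x) (3, 2) (x) (-2, 0, 4) and rank(T) ≤ 1.
These bounds meet, so rank(T) = 1.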